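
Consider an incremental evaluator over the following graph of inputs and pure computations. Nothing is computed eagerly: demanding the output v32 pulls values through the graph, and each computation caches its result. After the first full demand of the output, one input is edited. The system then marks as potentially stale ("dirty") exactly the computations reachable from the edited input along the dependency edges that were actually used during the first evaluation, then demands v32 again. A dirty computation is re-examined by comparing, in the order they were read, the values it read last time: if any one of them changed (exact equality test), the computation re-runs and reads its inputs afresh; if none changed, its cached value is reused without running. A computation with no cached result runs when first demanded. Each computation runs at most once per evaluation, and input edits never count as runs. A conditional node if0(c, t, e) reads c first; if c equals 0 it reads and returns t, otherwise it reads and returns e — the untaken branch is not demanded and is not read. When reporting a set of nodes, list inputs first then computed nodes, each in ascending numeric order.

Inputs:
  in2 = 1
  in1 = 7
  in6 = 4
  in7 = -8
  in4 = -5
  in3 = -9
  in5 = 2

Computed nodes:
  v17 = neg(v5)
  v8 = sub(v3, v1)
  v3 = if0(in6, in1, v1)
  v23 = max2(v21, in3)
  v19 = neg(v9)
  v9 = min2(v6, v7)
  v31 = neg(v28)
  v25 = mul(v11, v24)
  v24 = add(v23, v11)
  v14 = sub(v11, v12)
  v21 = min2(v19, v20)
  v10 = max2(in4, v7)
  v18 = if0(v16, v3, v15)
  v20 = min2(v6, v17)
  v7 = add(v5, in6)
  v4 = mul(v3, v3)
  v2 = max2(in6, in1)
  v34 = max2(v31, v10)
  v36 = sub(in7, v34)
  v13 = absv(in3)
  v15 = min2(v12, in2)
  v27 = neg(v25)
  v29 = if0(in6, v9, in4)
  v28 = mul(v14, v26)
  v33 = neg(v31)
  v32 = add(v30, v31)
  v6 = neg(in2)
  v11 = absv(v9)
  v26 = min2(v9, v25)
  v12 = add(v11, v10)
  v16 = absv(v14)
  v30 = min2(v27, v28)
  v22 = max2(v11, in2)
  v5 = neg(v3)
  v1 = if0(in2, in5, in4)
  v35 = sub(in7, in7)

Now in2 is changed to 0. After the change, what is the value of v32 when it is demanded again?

Initial pass — values computed on the first demand:
  v1 = if0(in2=1 -> else branch in4) = -5
  v3 = if0(in6=4 -> else branch v1) = -5
  v5 = neg(-5) = 5
  v6 = neg(1) = -1
  v7 = add(5, 4) = 9
  v9 = min2(-1, 9) = -1
  v10 = max2(-5, 9) = 9
  v11 = absv(-1) = 1
  v12 = add(1, 9) = 10
  v14 = sub(1, 10) = -9
  v17 = neg(5) = -5
  v19 = neg(-1) = 1
  v20 = min2(-1, -5) = -5
  v21 = min2(1, -5) = -5
  v23 = max2(-5, -9) = -5
  v24 = add(-5, 1) = -4
  v25 = mul(1, -4) = -4
  v26 = min2(-1, -4) = -4
  v27 = neg(-4) = 4
  v28 = mul(-9, -4) = 36
  v30 = min2(4, 36) = 4
  v31 = neg(36) = -36
  v32 = add(4, -36) = -32

Second demand — change propagation:
  v1: re-runs because in2 1->0; new result 2.
  v3: re-runs because v1 -5->2; new result 2.
  v5: re-runs because v3 -5->2; new result -2.
  v6: re-runs because in2 1->0; new result 0.
  v7: re-runs because v5 5->-2; new result 2.
  v9: re-runs because v6 -1->0; v7 9->2; new result 0.
  v10: re-runs because v7 9->2; new result 2.
  v11: re-runs because v9 -1->0; new result 0.
  v12: re-runs because v11 1->0; v10 9->2; new result 2.
  v14: re-runs because v11 1->0; v12 10->2; new result -2.
  v17: re-runs because v5 5->-2; new result 2.
  v19: re-runs because v9 -1->0; new result 0.
  v20: re-runs because v6 -1->0; v17 -5->2; new result 0.
  v21: re-runs because v19 1->0; v20 -5->0; new result 0.
  v23: re-runs because v21 -5->0; new result 0.
  v24: re-runs because v23 -5->0; v11 1->0; new result 0.
  v25: re-runs because v11 1->0; v24 -4->0; new result 0.
  v26: re-runs because v9 -1->0; v25 -4->0; new result 0.
  v27: re-runs because v25 -4->0; new result 0.
  v28: re-runs because v14 -9->-2; v26 -4->0; new result 0.
  v30: re-runs because v27 4->0; v28 36->0; new result 0.
  v31: re-runs because v28 36->0; new result 0.
  v32: re-runs because v30 4->0; v31 -36->0; new result 0.

v32 now evaluates to 0.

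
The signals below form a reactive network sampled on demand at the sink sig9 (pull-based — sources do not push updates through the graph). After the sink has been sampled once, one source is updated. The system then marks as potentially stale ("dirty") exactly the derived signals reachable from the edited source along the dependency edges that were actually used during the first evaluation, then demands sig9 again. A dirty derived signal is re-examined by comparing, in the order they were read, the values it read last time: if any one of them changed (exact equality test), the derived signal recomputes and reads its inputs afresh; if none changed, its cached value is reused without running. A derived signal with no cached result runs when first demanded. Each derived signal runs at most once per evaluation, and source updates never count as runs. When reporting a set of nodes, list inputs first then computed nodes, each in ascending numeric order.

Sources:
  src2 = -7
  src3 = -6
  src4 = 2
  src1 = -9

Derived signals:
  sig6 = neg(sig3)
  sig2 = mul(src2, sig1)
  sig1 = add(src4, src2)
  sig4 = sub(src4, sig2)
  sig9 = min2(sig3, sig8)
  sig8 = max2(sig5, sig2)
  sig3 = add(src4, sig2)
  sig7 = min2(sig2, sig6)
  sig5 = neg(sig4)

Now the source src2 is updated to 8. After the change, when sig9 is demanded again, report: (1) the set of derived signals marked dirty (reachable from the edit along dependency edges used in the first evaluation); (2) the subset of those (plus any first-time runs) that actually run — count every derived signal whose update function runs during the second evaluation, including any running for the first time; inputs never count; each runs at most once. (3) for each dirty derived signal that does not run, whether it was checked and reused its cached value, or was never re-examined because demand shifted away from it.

Dirty set: sig1, sig2, sig3, sig4, sig5, sig8, sig9.
Run set: sig1, sig2, sig3, sig4, sig5, sig8, sig9 (7 run).
All dirty derived signals ended up running.

Initial pass — values computed on the first demand:
  sig1 = add(2, -7) = -5
  sig2 = mul(-7, -5) = 35
  sig3 = add(2, 35) = 37
  sig4 = sub(2, 35) = -33
  sig5 = neg(-33) = 33
  sig8 = max2(33, 35) = 35
  sig9 = min2(37, 35) = 35

Second demand — change propagation:
  sig1: re-runs because src2 -7->8; new result 10.
  sig2: re-runs because src2 -7->8; sig1 -5->10; new result 80.
  sig3: re-runs because sig2 35->80; new result 82.
  sig4: re-runs because sig2 35->80; new result -78.
  sig5: re-runs because sig4 -33->-78; new result 78.
  sig8: re-runs because sig5 33->78; sig2 35->80; new result 80.
  sig9: re-runs because sig3 37->82; sig8 35->80; new result 80.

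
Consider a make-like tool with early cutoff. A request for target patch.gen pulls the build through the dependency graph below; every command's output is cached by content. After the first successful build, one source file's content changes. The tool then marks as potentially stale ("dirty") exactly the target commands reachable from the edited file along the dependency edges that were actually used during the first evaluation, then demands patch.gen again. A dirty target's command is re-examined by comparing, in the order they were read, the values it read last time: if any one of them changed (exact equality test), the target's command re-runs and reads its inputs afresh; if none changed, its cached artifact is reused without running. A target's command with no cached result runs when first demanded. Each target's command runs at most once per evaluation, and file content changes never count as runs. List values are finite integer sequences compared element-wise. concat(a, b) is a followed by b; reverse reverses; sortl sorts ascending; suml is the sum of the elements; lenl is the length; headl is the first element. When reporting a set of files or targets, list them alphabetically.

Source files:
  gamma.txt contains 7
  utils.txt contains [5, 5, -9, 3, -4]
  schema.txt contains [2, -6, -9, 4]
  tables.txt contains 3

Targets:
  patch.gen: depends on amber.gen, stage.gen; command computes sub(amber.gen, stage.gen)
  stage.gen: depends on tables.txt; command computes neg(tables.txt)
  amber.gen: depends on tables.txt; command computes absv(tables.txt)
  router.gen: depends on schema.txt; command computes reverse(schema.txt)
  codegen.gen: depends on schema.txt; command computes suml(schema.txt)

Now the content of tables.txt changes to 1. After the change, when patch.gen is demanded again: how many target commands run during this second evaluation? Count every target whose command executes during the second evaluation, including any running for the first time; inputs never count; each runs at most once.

3 target commands run: amber.gen, patch.gen, stage.gen.

First demand of the output computes:
  amber.gen = absv(3) = 3
  stage.gen = neg(3) = -3
  patch.gen = sub(3, -3) = 6

After the edit, cleaning proceeds:
  amber.gen: a read changed (tables.txt 3->1) — executes, giving 1.
  stage.gen: a read changed (tables.txt 3->1) — executes, giving -1.
  patch.gen: a read changed (amber.gen 3->1; stage.gen -3->-1) — executes, giving 2.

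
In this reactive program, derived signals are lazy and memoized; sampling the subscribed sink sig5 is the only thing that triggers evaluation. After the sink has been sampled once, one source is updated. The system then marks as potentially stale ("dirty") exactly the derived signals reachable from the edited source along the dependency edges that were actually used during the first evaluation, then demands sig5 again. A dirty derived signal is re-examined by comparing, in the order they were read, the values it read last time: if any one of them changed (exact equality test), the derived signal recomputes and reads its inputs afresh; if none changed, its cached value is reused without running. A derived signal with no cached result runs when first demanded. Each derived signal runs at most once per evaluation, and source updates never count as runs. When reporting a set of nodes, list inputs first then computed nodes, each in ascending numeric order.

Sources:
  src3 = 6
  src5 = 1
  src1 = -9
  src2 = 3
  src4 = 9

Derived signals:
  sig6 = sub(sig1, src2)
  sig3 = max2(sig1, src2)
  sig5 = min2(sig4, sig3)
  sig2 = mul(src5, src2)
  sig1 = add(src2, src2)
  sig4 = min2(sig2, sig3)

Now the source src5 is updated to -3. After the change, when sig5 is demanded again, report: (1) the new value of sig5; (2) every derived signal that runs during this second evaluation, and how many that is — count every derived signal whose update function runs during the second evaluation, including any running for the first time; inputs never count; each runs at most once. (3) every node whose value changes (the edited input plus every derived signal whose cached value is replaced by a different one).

Demanding sig5 again yields -9.
3 derived signals run: sig2, sig4, sig5.
The nodes whose values change: src5, sig2, sig4, sig5.

First demand of the output computes:
  sig1 = add(3, 3) = 6
  sig2 = mul(1, 3) = 3
  sig3 = max2(6, 3) = 6
  sig4 = min2(3, 6) = 3
  sig5 = min2(3, 6) = 3

After the edit, cleaning proceeds:
  sig2: a read changed (src5 1->-3) — executes, giving -9.
  sig4: a read changed (sig2 3->-9) — executes, giving -9.
  sig5: a read changed (sig4 3->-9) — executes, giving -9.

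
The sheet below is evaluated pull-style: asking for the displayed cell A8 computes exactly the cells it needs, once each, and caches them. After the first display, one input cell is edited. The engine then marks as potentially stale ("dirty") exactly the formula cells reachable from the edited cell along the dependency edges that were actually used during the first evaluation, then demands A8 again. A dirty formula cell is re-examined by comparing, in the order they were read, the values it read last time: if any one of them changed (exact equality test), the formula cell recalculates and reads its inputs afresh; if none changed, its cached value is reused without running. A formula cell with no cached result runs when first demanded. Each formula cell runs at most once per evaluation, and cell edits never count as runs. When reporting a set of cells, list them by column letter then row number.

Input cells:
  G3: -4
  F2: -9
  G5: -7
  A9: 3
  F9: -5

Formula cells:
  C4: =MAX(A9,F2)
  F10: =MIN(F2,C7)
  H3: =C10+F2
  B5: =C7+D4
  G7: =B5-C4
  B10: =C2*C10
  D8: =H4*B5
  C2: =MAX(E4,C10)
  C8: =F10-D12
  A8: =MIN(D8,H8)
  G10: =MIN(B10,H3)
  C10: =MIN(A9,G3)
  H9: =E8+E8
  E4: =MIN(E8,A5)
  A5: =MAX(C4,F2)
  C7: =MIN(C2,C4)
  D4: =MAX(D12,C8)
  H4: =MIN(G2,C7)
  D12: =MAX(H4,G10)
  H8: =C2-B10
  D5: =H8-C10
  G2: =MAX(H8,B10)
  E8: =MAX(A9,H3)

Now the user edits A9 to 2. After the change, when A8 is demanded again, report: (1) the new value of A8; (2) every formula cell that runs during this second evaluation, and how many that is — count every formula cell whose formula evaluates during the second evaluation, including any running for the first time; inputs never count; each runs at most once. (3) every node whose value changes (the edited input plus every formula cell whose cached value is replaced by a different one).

Demanding A8 again yields 8.
19 formula cells run: A5, A8, B5, B10, C2, C4, C7, C8, C10, D4, D8, D12, E4, E8, F10, G2, G10, H4, H8.
The nodes whose values change: A5, A8, A9, B5, B10, C2, C4, C7, C8, D4, D8, D12, E4, E8, G2, H4, H8.
Note where the cutoff bites: H3 is checked, finds nothing changed, and keeps its cache.

First demand of the output computes:
  C4 = MAX(3, -9) = 3
  A5 = MAX(3, -9) = 3
  C10 = MIN(3, -4) = -4
  H3 = -4 + -9 = -13
  E8 = MAX(3, -13) = 3
  E4 = MIN(3, 3) = 3
  C2 = MAX(3, -4) = 3
  B10 = 3 * -4 = -12
  C7 = MIN(3, 3) = 3
  F10 = MIN(-9, 3) = -9
  G10 = MIN(-12, -13) = -13
  H8 = 3 - -12 = 15
  G2 = MAX(15, -12) = 15
  H4 = MIN(15, 3) = 3
  D12 = MAX(3, -13) = 3
  C8 = -9 - 3 = -12
  D4 = MAX(3, -12) = 3
  B5 = 3 + 3 = 6
  D8 = 3 * 6 = 18
  A8 = MIN(18, 15) = 15

After the edit, cleaning proceeds:
  C4: a read changed (A9 3->2) — executes, giving 2.
  A5: a read changed (C4 3->2) — executes, giving 2.
  C10: a read changed (A9 3->2) — executes, giving -4 — identical to its old value.
  H3: dirty, but its reads are unchanged (C10 unchanged, F2 unchanged); cached -13 stands.
  E8: a read changed (A9 3->2) — executes, giving 2.
  E4: a read changed (E8 3->2; A5 3->2) — executes, giving 2.
  C2: a read changed (E4 3->2) — executes, giving 2.
  B10: a read changed (C2 3->2) — executes, giving -8.
  C7: a read changed (C2 3->2; C4 3->2) — executes, giving 2.
  F10: a read changed (C7 3->2) — executes, giving -9 — identical to its old value.
  G10: a read changed (B10 -12->-8) — executes, giving -13 — identical to its old value.
  H8: a read changed (C2 3->2; B10 -12->-8) — executes, giving 10.
  G2: a read changed (H8 15->10; B10 -12->-8) — executes, giving 10.
  H4: a read changed (G2 15->10; C7 3->2) — executes, giving 2.
  D12: a read changed (H4 3->2) — executes, giving 2.
  C8: a read changed (D12 3->2) — executes, giving -11.
  D4: a read changed (D12 3->2; C8 -12->-11) — executes, giving 2.
  B5: a read changed (C7 3->2; D4 3->2) — executes, giving 4.
  D8: a read changed (H4 3->2; B5 6->4) — executes, giving 8.
  A8: a read changed (D8 18->8; H8 15->10) — executes, giving 8.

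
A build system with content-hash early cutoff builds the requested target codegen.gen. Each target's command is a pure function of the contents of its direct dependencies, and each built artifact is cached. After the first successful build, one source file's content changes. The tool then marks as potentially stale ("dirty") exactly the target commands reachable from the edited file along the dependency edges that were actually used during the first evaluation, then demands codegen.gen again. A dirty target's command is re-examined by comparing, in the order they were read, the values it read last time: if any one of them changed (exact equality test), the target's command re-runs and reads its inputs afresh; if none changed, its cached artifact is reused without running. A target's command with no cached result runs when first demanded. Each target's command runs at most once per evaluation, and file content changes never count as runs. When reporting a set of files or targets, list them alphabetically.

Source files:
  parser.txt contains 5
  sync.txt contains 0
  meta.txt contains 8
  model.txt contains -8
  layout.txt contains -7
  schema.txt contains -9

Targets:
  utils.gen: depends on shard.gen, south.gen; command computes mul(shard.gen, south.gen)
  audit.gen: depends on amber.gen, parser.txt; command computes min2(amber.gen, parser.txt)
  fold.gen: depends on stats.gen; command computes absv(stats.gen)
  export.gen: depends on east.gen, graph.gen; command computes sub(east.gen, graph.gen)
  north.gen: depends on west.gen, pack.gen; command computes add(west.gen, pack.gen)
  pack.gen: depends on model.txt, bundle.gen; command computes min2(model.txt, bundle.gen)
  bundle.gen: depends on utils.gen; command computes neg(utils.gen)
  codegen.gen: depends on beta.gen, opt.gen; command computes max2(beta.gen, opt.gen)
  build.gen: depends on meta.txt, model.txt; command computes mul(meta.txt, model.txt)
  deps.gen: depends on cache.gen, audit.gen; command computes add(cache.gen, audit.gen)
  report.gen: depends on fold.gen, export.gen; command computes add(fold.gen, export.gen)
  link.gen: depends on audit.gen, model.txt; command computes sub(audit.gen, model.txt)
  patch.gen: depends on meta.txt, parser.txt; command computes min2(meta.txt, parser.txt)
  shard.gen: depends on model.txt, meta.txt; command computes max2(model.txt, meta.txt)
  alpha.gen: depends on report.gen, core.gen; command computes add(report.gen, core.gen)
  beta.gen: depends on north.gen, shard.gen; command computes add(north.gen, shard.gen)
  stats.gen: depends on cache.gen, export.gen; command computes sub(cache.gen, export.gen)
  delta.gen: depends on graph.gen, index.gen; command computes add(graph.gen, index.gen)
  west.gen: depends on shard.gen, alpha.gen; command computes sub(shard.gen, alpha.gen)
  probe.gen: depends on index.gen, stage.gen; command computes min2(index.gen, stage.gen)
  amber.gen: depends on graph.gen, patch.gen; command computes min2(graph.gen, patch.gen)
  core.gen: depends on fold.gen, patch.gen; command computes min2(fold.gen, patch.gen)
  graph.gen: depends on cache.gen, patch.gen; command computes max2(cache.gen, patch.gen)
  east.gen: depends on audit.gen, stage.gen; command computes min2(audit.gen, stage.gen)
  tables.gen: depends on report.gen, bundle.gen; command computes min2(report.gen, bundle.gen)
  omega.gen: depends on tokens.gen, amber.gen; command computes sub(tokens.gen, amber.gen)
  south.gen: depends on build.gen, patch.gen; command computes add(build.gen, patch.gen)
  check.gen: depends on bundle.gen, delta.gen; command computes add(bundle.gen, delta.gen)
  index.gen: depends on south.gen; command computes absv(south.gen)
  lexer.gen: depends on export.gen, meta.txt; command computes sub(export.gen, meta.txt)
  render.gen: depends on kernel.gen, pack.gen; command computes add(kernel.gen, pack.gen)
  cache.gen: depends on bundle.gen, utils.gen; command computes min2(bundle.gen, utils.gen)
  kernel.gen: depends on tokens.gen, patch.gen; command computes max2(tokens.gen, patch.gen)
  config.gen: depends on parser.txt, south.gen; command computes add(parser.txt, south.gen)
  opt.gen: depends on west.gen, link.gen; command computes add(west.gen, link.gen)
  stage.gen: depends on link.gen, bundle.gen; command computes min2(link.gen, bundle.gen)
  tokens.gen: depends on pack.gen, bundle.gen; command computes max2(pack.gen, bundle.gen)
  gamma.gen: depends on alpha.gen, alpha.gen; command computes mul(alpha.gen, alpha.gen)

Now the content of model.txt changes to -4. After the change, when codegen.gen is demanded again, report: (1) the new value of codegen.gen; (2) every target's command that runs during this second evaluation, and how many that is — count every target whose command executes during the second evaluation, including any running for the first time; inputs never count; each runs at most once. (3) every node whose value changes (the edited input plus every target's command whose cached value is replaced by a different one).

New value of codegen.gen: -204.
Target commands that run: alpha.gen, beta.gen, build.gen, bundle.gen, cache.gen, codegen.gen, core.gen, east.gen, fold.gen, graph.gen, link.gen, north.gen, opt.gen, pack.gen, report.gen, shard.gen, south.gen, stage.gen, stats.gen, utils.gen, west.gen — 21 in total.
Values that change: alpha.gen, beta.gen, build.gen, bundle.gen, cache.gen, codegen.gen, fold.gen, link.gen, model.txt, north.gen, opt.gen, pack.gen, report.gen, south.gen, stage.gen, stats.gen, utils.gen, west.gen.
Key observation: the cutoff stops propagation at amber.gen — its inputs' values are unchanged, so it reuses its cache.

First evaluation (everything demanded from the output):
  build.gen = mul(8, -8) = -64
  patch.gen = min2(8, 5) = 5
  shard.gen = max2(-8, 8) = 8
  south.gen = add(-64, 5) = -59
  utils.gen = mul(8, -59) = -472
  bundle.gen = neg(-472) = 472
  cache.gen = min2(472, -472) = -472
  graph.gen = max2(-472, 5) = 5
  amber.gen = min2(5, 5) = 5
  audit.gen = min2(5, 5) = 5
  link.gen = sub(5, -8) = 13
  pack.gen = min2(-8, 472) = -8
  stage.gen = min2(13, 472) = 13
  east.gen = min2(5, 13) = 5
  export.gen = sub(5, 5) = 0
  stats.gen = sub(-472, 0) = -472
  fold.gen = absv(-472) = 472
  core.gen = min2(472, 5) = 5
  report.gen = add(472, 0) = 472
  alpha.gen = add(472, 5) = 477
  west.gen = sub(8, 477) = -469
  north.gen = add(-469, -8) = -477
  beta.gen = add(-477, 8) = -469
  opt.gen = add(-469, 13) = -456
  codegen.gen = max2(-469, -456) = -456

Propagation after the edit:
  build.gen: runs — model.txt -8->-4; result -32.
  shard.gen: runs — model.txt -8->-4; result 8 (same value as before).
  south.gen: runs — build.gen -64->-32; result -27.
  utils.gen: runs — south.gen -59->-27; result -216.
  bundle.gen: runs — utils.gen -472->-216; result 216.
  cache.gen: runs — bundle.gen 472->216; utils.gen -472->-216; result -216.
  graph.gen: runs — cache.gen -472->-216; result 5 (same value as before).
  amber.gen: checked — values it read are unchanged (graph.gen unchanged, patch.gen unchanged); reused cached 5 without running.
  audit.gen: checked — values it read are unchanged (amber.gen unchanged, parser.txt unchanged); reused cached 5 without running.
  link.gen: runs — model.txt -8->-4; result 9.
  pack.gen: runs — model.txt -8->-4; bundle.gen 472->216; result -4.
  stage.gen: runs — link.gen 13->9; bundle.gen 472->216; result 9.
  east.gen: runs — stage.gen 13->9; result 5 (same value as before).
  export.gen: checked — values it read are unchanged (east.gen unchanged, graph.gen unchanged); reused cached 0 without running.
  stats.gen: runs — cache.gen -472->-216; result -216.
  fold.gen: runs — stats.gen -472->-216; result 216.
  core.gen: runs — fold.gen 472->216; result 5 (same value as before).
  report.gen: runs — fold.gen 472->216; result 216.
  alpha.gen: runs — report.gen 472->216; result 221.
  west.gen: runs — alpha.gen 477->221; result -213.
  north.gen: runs — west.gen -469->-213; pack.gen -8->-4; result -217.
  beta.gen: runs — north.gen -477->-217; result -209.
  opt.gen: runs — west.gen -469->-213; link.gen 13->9; result -204.
  codegen.gen: runs — beta.gen -469->-209; opt.gen -456->-204; result -204.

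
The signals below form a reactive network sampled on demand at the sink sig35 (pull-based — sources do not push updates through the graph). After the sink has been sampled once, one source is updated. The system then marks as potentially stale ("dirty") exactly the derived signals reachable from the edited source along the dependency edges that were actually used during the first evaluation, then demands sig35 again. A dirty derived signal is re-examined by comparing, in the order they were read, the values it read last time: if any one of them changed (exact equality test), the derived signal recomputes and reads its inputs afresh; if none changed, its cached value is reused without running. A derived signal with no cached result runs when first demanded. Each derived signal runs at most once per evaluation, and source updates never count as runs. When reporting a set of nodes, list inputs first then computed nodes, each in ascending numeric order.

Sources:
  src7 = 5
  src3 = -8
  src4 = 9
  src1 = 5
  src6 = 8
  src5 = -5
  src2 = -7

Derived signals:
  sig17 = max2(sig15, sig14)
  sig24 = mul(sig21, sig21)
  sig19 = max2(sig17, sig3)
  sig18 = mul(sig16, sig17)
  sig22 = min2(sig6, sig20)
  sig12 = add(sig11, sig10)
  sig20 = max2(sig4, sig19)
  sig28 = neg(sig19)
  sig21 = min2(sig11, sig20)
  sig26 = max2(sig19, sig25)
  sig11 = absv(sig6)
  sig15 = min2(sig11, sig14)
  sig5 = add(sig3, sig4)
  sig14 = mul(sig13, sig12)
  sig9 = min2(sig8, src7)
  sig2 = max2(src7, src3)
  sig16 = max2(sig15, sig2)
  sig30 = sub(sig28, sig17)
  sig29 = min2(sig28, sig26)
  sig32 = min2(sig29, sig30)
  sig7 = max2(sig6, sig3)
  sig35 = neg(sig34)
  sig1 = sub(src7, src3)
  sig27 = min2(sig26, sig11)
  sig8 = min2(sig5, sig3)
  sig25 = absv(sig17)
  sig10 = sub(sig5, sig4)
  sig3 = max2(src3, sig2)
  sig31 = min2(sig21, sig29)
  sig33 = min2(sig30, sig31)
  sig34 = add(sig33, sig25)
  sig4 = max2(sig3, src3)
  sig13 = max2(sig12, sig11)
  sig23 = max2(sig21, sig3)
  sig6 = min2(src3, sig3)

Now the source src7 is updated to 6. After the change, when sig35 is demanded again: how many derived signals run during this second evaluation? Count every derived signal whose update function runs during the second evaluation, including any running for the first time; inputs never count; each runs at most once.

Run set: sig2, sig3, sig4, sig5, sig6, sig10, sig12, sig13, sig14, sig15, sig17, sig19, sig20, sig21, sig25, sig26, sig28, sig29, sig30, sig31, sig33, sig34, sig35 (23 run).
The important point: at sig11 every value read last time is unchanged, so the dirty flag clears without a run.

Initial pass — values computed on the first demand:
  sig2 = max2(5, -8) = 5
  sig3 = max2(-8, 5) = 5
  sig4 = max2(5, -8) = 5
  sig5 = add(5, 5) = 10
  sig6 = min2(-8, 5) = -8
  sig10 = sub(10, 5) = 5
  sig11 = absv(-8) = 8
  sig12 = add(8, 5) = 13
  sig13 = max2(13, 8) = 13
  sig14 = mul(13, 13) = 169
  sig15 = min2(8, 169) = 8
  sig17 = max2(8, 169) = 169
  sig19 = max2(169, 5) = 169
  sig20 = max2(5, 169) = 169
  sig21 = min2(8, 169) = 8
  sig25 = absv(169) = 169
  sig26 = max2(169, 169) = 169
  sig28 = neg(169) = -169
  sig29 = min2(-169, 169) = -169
  sig30 = sub(-169, 169) = -338
  sig31 = min2(8, -169) = -169
  sig33 = min2(-338, -169) = -338
  sig34 = add(-338, 169) = -169
  sig35 = neg(-169) = 169

Second demand — change propagation:
  sig2: re-runs because src7 5->6; new result 6.
  sig3: re-runs because sig2 5->6; new result 6.
  sig4: re-runs because sig3 5->6; new result 6.
  sig5: re-runs because sig3 5->6; sig4 5->6; new result 12.
  sig6: re-runs because sig3 5->6; new result -8 (unchanged).
  sig10: re-runs because sig5 10->12; sig4 5->6; new result 6.
  sig11: re-examined; everything it read last time is the same (sig6 unchanged) — cache 8 kept, no run.
  sig12: re-runs because sig10 5->6; new result 14.
  sig13: re-runs because sig12 13->14; new result 14.
  sig14: re-runs because sig13 13->14; sig12 13->14; new result 196.
  sig15: re-runs because sig14 169->196; new result 8 (unchanged).
  sig17: re-runs because sig14 169->196; new result 196.
  sig19: re-runs because sig17 169->196; sig3 5->6; new result 196.
  sig20: re-runs because sig4 5->6; sig19 169->196; new result 196.
  sig21: re-runs because sig20 169->196; new result 8 (unchanged).
  sig25: re-runs because sig17 169->196; new result 196.
  sig26: re-runs because sig19 169->196; sig25 169->196; new result 196.
  sig28: re-runs because sig19 169->196; new result -196.
  sig29: re-runs because sig28 -169->-196; sig26 169->196; new result -196.
  sig30: re-runs because sig28 -169->-196; sig17 169->196; new result -392.
  sig31: re-runs because sig29 -169->-196; new result -196.
  sig33: re-runs because sig30 -338->-392; sig31 -169->-196; new result -392.
  sig34: re-runs because sig33 -338->-392; sig25 169->196; new result -196.
  sig35: re-runs because sig34 -169->-196; new result 196.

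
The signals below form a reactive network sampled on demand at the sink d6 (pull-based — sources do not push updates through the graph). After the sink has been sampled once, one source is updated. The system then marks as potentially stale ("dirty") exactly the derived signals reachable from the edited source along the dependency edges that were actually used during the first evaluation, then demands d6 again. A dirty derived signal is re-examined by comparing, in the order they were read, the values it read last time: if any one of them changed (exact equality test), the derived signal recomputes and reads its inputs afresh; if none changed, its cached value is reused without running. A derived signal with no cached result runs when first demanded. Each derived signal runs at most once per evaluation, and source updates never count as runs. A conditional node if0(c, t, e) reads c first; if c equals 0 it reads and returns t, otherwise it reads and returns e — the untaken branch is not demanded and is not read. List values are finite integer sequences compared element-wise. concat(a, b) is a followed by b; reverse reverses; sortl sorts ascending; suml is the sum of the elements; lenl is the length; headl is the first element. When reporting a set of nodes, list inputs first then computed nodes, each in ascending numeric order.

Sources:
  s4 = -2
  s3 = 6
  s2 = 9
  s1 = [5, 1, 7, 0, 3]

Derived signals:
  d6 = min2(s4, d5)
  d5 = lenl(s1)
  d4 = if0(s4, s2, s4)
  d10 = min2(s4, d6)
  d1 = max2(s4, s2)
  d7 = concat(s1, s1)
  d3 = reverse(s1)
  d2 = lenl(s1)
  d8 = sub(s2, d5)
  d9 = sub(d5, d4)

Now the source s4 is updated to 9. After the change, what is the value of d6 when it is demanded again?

d6 now evaluates to 5.

Initial pass — values computed on the first demand:
  d5 = lenl([5, 1, 7, 0, 3]) = 5
  d6 = min2(-2, 5) = -2

Second demand — change propagation:
  d6: re-runs because s4 -2->9; new result 5.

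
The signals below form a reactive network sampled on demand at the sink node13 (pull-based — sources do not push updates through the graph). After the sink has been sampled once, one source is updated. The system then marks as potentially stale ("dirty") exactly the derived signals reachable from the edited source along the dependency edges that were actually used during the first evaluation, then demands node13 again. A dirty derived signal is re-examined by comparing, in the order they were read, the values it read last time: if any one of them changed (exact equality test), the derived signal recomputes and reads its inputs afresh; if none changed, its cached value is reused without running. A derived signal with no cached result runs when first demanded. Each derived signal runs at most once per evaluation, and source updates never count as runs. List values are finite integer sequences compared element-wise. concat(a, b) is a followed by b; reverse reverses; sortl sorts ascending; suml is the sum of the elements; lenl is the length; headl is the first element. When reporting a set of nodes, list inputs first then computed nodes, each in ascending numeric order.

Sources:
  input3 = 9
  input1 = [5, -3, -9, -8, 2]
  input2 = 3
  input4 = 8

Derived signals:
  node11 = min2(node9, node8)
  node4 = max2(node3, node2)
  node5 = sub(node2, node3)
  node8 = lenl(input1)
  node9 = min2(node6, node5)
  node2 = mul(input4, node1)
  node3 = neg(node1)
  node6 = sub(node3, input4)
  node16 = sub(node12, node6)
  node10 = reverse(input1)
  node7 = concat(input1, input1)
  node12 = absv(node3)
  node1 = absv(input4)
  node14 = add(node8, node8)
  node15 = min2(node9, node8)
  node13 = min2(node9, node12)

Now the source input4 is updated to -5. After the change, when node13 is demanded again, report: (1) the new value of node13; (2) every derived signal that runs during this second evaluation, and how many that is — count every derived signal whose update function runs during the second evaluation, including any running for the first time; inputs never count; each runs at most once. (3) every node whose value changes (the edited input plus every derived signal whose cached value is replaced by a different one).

node13 now evaluates to -20.
Run set: node1, node2, node3, node5, node6, node9, node12, node13 (8 run).
Changed values: input4, node1, node2, node3, node5, node6, node9, node12, node13.

Initial pass — values computed on the first demand:
  node1 = absv(8) = 8
  node2 = mul(8, 8) = 64
  node3 = neg(8) = -8
  node5 = sub(64, -8) = 72
  node6 = sub(-8, 8) = -16
  node9 = min2(-16, 72) = -16
  node12 = absv(-8) = 8
  node13 = min2(-16, 8) = -16

Second demand — change propagation:
  node1: re-runs because input4 8->-5; new result 5.
  node2: re-runs because input4 8->-5; node1 8->5; new result -25.
  node3: re-runs because node1 8->5; new result -5.
  node5: re-runs because node2 64->-25; node3 -8->-5; new result -20.
  node6: re-runs because node3 -8->-5; input4 8->-5; new result 0.
  node9: re-runs because node6 -16->0; node5 72->-20; new result -20.
  node12: re-runs because node3 -8->-5; new result 5.
  node13: re-runs because node9 -16->-20; node12 8->5; new result -20.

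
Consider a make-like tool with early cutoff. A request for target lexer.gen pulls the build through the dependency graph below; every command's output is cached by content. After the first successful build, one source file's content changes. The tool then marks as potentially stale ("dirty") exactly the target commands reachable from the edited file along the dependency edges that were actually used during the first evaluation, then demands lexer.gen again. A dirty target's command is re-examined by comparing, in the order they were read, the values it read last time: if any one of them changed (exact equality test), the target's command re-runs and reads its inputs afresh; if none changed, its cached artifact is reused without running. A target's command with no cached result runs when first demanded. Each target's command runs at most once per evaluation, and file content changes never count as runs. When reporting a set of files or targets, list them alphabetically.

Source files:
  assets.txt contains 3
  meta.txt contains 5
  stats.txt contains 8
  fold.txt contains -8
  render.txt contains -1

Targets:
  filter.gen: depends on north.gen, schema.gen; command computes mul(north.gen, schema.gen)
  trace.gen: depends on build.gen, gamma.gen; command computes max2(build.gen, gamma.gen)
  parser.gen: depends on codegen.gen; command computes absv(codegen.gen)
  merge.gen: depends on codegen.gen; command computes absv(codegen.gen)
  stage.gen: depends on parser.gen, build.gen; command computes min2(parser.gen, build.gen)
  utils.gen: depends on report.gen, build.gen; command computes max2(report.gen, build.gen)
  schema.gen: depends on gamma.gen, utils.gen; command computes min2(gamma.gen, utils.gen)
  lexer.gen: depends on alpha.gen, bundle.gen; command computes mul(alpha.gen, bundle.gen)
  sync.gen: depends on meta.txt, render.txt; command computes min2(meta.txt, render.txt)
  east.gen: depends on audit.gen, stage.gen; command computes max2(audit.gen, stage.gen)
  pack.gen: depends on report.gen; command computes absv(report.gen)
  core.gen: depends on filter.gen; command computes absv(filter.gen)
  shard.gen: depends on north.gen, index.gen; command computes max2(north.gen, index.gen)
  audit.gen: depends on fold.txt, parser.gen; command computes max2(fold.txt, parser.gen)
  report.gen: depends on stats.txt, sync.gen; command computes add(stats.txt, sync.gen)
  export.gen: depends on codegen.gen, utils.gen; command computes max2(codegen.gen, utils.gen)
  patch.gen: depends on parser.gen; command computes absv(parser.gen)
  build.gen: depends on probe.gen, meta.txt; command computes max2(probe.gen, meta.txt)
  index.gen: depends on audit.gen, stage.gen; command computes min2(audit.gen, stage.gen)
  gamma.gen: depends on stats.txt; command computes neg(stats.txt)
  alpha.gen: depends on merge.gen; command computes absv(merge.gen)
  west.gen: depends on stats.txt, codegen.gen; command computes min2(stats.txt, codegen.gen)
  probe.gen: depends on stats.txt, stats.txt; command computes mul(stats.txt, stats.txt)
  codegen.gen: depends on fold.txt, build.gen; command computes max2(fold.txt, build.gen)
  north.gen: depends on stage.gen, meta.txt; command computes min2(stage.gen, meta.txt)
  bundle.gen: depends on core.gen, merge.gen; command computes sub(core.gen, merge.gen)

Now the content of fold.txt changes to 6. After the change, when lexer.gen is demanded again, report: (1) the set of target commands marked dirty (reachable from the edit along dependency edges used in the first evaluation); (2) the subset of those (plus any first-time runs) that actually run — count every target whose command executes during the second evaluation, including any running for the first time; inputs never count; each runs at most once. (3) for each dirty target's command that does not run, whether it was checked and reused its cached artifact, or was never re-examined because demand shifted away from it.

The edit dirties: alpha.gen, bundle.gen, codegen.gen, core.gen, filter.gen, lexer.gen, merge.gen, north.gen, parser.gen, stage.gen.
1 target commands run: codegen.gen.
Cache hits after checking: alpha.gen, bundle.gen, core.gen, filter.gen, lexer.gen, merge.gen, north.gen, parser.gen, stage.gen.
Note the absorption at codegen.gen: it re-runs yet its value is the same, leaving the output's value untouched.

First demand of the output computes:
  gamma.gen = neg(8) = -8
  probe.gen = mul(8, 8) = 64
  build.gen = max2(64, 5) = 64
  codegen.gen = max2(-8, 64) = 64
  merge.gen = absv(64) = 64
  alpha.gen = absv(64) = 64
  parser.gen = absv(64) = 64
  stage.gen = min2(64, 64) = 64
  north.gen = min2(64, 5) = 5
  sync.gen = min2(5, -1) = -1
  report.gen = add(8, -1) = 7
  utils.gen = max2(7, 64) = 64
  schema.gen = min2(-8, 64) = -8
  filter.gen = mul(5, -8) = -40
  core.gen = absv(-40) = 40
  bundle.gen = sub(40, 64) = -24
  lexer.gen = mul(64, -24) = -1536

After the edit, cleaning proceeds:
  codegen.gen: a read changed (fold.txt -8->6) — executes, giving 64 — identical to its old value.
  merge.gen: dirty, but its reads are unchanged (codegen.gen unchanged); cached 64 stands.
  alpha.gen: dirty, but its reads are unchanged (merge.gen unchanged); cached 64 stands.
  parser.gen: dirty, but its reads are unchanged (codegen.gen unchanged); cached 64 stands.
  stage.gen: dirty, but its reads are unchanged (parser.gen unchanged, build.gen unchanged); cached 64 stands.
  north.gen: dirty, but its reads are unchanged (stage.gen unchanged, meta.txt unchanged); cached 5 stands.
  filter.gen: dirty, but its reads are unchanged (north.gen unchanged, schema.gen unchanged); cached -40 stands.
  core.gen: dirty, but its reads are unchanged (filter.gen unchanged); cached 40 stands.
  bundle.gen: dirty, but its reads are unchanged (core.gen unchanged, merge.gen unchanged); cached -24 stands.
  lexer.gen: dirty, but its reads are unchanged (alpha.gen unchanged, bundle.gen unchanged); cached -1536 stands.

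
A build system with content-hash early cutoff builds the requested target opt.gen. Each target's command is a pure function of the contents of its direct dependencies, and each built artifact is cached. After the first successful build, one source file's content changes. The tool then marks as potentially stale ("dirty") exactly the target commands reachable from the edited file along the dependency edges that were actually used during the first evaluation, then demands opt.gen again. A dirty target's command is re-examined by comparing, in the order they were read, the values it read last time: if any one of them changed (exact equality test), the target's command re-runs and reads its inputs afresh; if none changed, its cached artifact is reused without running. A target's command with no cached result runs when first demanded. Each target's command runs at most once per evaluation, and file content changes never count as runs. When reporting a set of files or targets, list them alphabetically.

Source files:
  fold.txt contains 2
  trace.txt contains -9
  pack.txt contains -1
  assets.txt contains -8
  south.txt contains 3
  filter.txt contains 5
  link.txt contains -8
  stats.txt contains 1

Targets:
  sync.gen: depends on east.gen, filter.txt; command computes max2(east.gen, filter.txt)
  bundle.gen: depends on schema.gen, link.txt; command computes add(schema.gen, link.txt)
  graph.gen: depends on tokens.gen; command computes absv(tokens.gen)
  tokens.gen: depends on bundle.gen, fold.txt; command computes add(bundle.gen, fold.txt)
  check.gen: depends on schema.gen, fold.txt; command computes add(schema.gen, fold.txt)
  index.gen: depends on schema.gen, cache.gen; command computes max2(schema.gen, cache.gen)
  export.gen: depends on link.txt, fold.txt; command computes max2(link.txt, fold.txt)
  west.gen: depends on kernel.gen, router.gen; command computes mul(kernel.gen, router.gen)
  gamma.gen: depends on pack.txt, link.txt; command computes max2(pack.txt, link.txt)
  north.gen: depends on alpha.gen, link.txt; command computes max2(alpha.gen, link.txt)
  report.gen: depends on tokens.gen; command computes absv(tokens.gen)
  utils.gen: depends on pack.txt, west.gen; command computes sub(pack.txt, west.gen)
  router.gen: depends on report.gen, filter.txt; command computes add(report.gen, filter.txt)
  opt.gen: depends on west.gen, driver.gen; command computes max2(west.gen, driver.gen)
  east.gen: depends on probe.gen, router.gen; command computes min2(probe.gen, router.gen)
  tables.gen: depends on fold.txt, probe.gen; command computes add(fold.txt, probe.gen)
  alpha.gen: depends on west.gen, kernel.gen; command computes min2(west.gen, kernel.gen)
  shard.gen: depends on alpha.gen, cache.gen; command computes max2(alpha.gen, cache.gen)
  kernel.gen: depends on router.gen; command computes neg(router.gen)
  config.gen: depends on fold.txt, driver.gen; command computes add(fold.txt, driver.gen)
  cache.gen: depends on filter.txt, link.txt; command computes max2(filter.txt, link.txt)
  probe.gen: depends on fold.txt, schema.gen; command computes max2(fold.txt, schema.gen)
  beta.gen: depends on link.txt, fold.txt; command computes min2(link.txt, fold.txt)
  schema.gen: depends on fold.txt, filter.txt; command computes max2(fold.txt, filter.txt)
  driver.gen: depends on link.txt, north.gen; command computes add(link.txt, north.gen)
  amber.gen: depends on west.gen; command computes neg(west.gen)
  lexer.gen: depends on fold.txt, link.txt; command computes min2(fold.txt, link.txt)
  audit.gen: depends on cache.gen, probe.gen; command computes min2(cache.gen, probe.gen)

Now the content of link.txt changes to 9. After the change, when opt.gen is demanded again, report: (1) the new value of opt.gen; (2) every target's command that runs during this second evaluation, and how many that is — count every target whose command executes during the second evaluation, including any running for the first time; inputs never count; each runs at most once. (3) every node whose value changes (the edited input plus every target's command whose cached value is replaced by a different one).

New value of opt.gen: 18.
Target commands that run: alpha.gen, bundle.gen, driver.gen, kernel.gen, north.gen, opt.gen, report.gen, router.gen, tokens.gen, west.gen — 10 in total.
Values that change: alpha.gen, bundle.gen, driver.gen, kernel.gen, link.txt, north.gen, opt.gen, report.gen, router.gen, tokens.gen, west.gen.

First evaluation (everything demanded from the output):
  schema.gen = max2(2, 5) = 5
  bundle.gen = add(5, -8) = -3
  tokens.gen = add(-3, 2) = -1
  report.gen = absv(-1) = 1
  router.gen = add(1, 5) = 6
  kernel.gen = neg(6) = -6
  west.gen = mul(-6, 6) = -36
  alpha.gen = min2(-36, -6) = -36
  north.gen = max2(-36, -8) = -8
  driver.gen = add(-8, -8) = -16
  opt.gen = max2(-36, -16) = -16

Propagation after the edit:
  bundle.gen: runs — link.txt -8->9; result 14.
  tokens.gen: runs — bundle.gen -3->14; result 16.
  report.gen: runs — tokens.gen -1->16; result 16.
  router.gen: runs — report.gen 1->16; result 21.
  kernel.gen: runs — router.gen 6->21; result -21.
  west.gen: runs — kernel.gen -6->-21; router.gen 6->21; result -441.
  alpha.gen: runs — west.gen -36->-441; kernel.gen -6->-21; result -441.
  north.gen: runs — alpha.gen -36->-441; link.txt -8->9; result 9.
  driver.gen: runs — link.txt -8->9; north.gen -8->9; result 18.
  opt.gen: runs — west.gen -36->-441; driver.gen -16->18; result 18.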